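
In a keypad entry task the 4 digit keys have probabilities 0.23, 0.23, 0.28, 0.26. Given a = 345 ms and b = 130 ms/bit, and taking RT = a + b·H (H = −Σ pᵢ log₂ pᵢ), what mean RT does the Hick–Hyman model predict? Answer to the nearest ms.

604 ms

H = 0.23·log₂(1/0.23) + 0.23·log₂(1/0.23) + 0.28·log₂(1/0.28) + 0.26·log₂(1/0.26) = 1.9948 bits.
RT = 345 + 130 × 1.9948 = 604.33 ms.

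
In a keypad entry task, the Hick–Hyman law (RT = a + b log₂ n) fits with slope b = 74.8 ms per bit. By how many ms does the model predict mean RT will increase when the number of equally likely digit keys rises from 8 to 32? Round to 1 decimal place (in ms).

Only the slope matters, since a is common to both: ΔRT = b·log₂(n₂/n₁).
log₂(32) − log₂(8) = log₂(32/8) = log₂(4) = 2.
ΔRT = 74.8 × 2.0000 = 149.600 ms.

149.6 ms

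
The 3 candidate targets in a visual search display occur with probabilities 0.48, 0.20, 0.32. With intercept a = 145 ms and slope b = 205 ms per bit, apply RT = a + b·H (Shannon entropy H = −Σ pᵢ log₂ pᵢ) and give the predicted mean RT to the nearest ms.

452 ms

H = 0.48·log₂(1/0.48) + 0.20·log₂(1/0.20) + 0.32·log₂(1/0.32) = 1.4987 bits.
RT = 145 + 205 × 1.4987 = 452.23 ms.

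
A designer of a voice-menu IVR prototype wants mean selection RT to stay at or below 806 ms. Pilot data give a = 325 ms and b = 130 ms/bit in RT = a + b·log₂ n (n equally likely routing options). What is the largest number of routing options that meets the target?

Information budget: (806 − 325)/130 = 3.7000 bits, so n ≤ 2^3.7000 = 12.996 → at most 12.

12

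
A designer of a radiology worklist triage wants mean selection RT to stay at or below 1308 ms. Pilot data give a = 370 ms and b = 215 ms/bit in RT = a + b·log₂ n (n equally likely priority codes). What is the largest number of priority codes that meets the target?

20

Information budget: (1308 − 370)/215 = 4.3628 bits, so n ≤ 2^4.3628 = 20.575 → at most 20.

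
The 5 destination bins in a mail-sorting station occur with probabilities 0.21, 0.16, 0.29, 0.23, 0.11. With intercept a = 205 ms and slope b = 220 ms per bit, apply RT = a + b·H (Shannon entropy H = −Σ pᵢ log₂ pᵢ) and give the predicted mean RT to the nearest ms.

Entropy contributions −pᵢ log₂ pᵢ: 0.4728, 0.4230, 0.5179, 0.4877, 0.3503; sum H = 2.2517 bits.
RT = a + bH = 205 + 220·2.2517 = 700.37 ms.

700 ms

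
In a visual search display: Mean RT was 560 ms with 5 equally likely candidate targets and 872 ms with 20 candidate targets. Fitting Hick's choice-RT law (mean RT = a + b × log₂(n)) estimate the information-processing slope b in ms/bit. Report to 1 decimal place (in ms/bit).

Slope: b = (872 − 560) / (log₂ 20 − log₂ 5) = 312/2.0000 = 156.000 ms/bit.

156.0 ms/bit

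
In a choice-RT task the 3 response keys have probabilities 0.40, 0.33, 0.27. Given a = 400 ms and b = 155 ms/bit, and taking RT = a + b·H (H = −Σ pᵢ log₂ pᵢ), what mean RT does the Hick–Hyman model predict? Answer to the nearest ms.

H = 0.40·log₂(1/0.40) + 0.33·log₂(1/0.33) + 0.27·log₂(1/0.27) = 1.5666 bits.
RT = 400 + 155 × 1.5666 = 642.83 ms.

643 ms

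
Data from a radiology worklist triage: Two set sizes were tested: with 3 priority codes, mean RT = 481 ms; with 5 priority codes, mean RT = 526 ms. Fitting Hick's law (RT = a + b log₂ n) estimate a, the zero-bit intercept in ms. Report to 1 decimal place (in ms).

384.2 ms

b = (RT₂ − RT₁)/(log₂ n₂ − log₂ n₁) = (526 − 481)/(2.3219 − 1.5850) = 61.061 ms/bit.
a = RT₁ − b·log₂ n₁ = 481 − 61.061 × 1.5850 = 384.220 ms.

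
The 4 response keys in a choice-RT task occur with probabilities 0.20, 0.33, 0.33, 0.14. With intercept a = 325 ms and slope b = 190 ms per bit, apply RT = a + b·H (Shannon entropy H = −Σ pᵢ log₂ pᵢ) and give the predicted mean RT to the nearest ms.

689 ms

Entropy contributions −pᵢ log₂ pᵢ: 0.4644, 0.5278, 0.5278, 0.3971; sum H = 1.9171 bits.
RT = a + bH = 325 + 190·1.9171 = 689.26 ms.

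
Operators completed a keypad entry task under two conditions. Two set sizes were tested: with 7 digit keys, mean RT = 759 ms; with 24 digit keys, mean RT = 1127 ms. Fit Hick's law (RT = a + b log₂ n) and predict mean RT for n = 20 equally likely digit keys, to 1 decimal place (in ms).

1072.5 ms

With log₂ n on the abscissa the relation is linear; from the two conditions:
  b = (1127 − 759) / (log₂ 24 − log₂ 7) = 368 / (4.5850 − 2.8074) = 207.020 ms/bit
  a = 759 − 207.020 × 2.8074 = 177.822 ms
Then RT(20) = 177.822 + 207.020 × log₂ 20 = 177.822 + 207.020 × 4.3219 ≈ 1072.547 ms.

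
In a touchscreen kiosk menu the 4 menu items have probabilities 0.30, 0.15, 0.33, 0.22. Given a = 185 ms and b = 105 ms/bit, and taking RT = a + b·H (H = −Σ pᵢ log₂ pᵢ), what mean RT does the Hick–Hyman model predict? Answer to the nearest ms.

389 ms

H = 0.30·log₂(1/0.30) + 0.15·log₂(1/0.15) + 0.33·log₂(1/0.33) + 0.22·log₂(1/0.22) = 1.9400 bits.
RT = 185 + 105 × 1.9400 = 388.70 ms.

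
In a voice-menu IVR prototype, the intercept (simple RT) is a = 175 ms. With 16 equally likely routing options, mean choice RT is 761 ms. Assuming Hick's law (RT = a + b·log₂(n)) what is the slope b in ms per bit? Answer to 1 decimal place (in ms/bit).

log₂(16) = 4 bits.
b = (RT − a)/log₂ n = (761 − 175) / 4 = 146.500 ms/bit.

146.5 ms/bit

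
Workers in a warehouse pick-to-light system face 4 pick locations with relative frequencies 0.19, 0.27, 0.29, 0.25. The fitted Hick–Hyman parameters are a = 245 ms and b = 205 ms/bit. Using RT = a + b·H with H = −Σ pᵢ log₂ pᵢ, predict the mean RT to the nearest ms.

Entropy contributions −pᵢ log₂ pᵢ: 0.4552, 0.5100, 0.5179, 0.5000; sum H = 1.9832 bits.
RT = a + bH = 245 + 205·1.9832 = 651.55 ms.

652 ms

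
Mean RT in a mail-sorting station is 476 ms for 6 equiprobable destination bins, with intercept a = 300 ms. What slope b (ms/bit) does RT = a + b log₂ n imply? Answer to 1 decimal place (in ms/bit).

b = (476 − 300) / log₂(6) = 176 / 2.5850 = 68.086 ms/bit.

68.1 ms/bit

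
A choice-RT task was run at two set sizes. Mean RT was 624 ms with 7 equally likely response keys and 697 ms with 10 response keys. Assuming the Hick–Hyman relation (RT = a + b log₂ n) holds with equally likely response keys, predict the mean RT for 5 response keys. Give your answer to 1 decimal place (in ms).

555.1 ms

RT is linear in log₂ n, so two points fix the line:
  b = (697 − 624) / (log₂ 10 − log₂ 7) = 73 / (3.3219 − 2.8074) = 141.865 ms/bit
  a = 624 − 141.865 × 2.8074 = 225.734 ms
Then RT(5) = 225.734 + 141.865 × log₂ 5 = 225.734 + 141.865 × 2.3219 ≈ 555.135 ms.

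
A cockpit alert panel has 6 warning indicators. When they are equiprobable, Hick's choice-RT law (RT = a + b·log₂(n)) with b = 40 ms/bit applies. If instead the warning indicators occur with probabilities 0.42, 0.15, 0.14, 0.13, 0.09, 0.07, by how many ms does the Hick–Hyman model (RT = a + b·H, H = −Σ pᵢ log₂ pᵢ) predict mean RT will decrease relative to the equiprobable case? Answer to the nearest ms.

The RT saving is b·ΔH. Equiprobable H₀ = log₂(6) = 2.5850 bits; with the given probabilities H = 2.2972 bits.
b·(H₀ − H) = 40 × (2.5850 − 2.2972) = 11.51 ms.

12 ms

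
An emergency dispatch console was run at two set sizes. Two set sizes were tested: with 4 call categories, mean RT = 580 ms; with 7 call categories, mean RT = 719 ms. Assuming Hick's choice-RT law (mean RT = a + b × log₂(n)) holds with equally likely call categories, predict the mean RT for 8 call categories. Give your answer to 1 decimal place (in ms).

RT is linear in log₂ n, so two points fix the line:
  b = (719 − 580) / (log₂ 7 − log₂ 4) = 139 / (2.8074 − 2) = 172.167 ms/bit
  a = 580 − 172.167 × 2 = 235.666 ms
Then RT(8) = 235.666 + 172.167 × log₂ 8 = 235.666 + 172.167 × 3 ≈ 752.167 ms.

752.2 ms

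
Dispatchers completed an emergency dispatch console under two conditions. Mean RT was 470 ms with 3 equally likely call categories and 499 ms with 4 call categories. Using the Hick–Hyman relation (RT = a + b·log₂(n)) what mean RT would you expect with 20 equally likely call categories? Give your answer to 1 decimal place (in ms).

Fit slope and intercept:
  b = (499 − 470) / (log₂ 4 − log₂ 3) = 29 / (2 − 1.5850) = 69.873 ms/bit
  a = 470 − 69.873 × 1.5850 = 359.254 ms
Then RT(20) = 359.254 + 69.873 × log₂ 20 = 359.254 + 69.873 × 4.3219 ≈ 661.241 ms.

661.2 ms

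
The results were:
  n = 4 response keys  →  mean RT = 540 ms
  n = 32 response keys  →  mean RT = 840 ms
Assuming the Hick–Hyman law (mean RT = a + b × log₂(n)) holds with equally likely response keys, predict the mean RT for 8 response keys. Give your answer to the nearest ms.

640 ms

Fit slope and intercept:
  b = (840 − 540) / (log₂ 32 − log₂ 4) = 300 / (5 − 2) = 100 ms/bit
  a = 540 − 100 × 2 = 340 ms
Then RT(8) = 340 + 100 × log₂ 8 = 340 + 100 × 3 ≈ 640.000 ms.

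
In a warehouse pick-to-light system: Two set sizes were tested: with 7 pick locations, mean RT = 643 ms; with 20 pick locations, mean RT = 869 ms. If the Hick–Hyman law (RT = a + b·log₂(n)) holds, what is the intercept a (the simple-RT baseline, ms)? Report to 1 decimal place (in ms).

b = (RT₂ − RT₁)/(log₂ n₂ − log₂ n₁) = (869 − 643)/(4.3219 − 2.8074) = 149.217 ms/bit.
a = RT₁ − b·log₂ n₁ = 643 − 149.217 × 2.8074 = 224.095 ms.

224.1 ms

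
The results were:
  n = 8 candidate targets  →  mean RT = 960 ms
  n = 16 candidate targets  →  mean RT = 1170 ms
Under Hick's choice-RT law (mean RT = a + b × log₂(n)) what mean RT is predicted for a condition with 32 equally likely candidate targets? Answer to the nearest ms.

Solve the two-equation system in a and b:
  b = (1170 − 960) / (log₂ 16 − log₂ 8) = 210 / (4 − 3) = 210 ms/bit
  a = 960 − 210 × 3 = 330 ms
Then RT(32) = 330 + 210 × log₂ 32 = 330 + 210 × 5 ≈ 1380.000 ms.

1380 ms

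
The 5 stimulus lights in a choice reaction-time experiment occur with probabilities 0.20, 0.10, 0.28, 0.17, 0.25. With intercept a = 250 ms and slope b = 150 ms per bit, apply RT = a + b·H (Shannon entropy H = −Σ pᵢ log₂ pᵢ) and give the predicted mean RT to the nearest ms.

587 ms

Entropy contributions −pᵢ log₂ pᵢ: 0.4644, 0.3322, 0.5142, 0.4346, 0.5000; sum H = 2.2454 bits.
RT = a + bH = 250 + 150·2.2454 = 586.81 ms.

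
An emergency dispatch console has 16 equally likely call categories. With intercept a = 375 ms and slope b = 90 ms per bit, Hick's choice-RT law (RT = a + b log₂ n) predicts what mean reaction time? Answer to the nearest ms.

log₂(16) = 4 bits, so RT = 375 + 90 × 4 ≈ 735.000 ms.

735 ms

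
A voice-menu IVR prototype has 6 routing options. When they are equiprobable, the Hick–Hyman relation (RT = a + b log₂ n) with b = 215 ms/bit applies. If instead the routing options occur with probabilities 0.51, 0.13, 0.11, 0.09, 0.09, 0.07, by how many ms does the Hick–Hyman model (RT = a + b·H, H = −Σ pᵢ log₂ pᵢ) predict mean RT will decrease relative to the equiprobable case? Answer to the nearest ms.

99 ms

The RT saving is b·ΔH. Equiprobable H₀ = log₂(6) = 2.5850 bits; with the given probabilities H = 2.1222 bits.
b·(H₀ − H) = 215 × (2.5850 − 2.1222) = 99.49 ms.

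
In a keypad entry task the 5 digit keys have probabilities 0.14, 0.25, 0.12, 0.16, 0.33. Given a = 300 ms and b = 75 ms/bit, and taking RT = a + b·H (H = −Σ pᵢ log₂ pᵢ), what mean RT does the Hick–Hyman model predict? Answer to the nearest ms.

466 ms

Entropy contributions −pᵢ log₂ pᵢ: 0.3971, 0.5000, 0.3671, 0.4230, 0.5278; sum H = 2.2150 bits.
RT = a + bH = 300 + 75·2.2150 = 466.13 ms.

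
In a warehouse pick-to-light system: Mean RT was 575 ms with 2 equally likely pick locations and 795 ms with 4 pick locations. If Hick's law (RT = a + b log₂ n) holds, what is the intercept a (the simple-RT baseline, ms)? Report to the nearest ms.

355 ms

The slope on a log₂ axis is (795 − 575) / (2 − 1) = 220 ms/bit.
Intercept: a = 575 − 220·log₂(2) = 355.000 ms.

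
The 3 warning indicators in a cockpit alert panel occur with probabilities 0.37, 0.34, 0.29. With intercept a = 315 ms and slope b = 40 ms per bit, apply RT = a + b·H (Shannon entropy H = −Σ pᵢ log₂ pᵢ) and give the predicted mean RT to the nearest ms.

378 ms

H = 0.37·log₂(1/0.37) + 0.34·log₂(1/0.34) + 0.29·log₂(1/0.29) = 1.5778 bits.
RT = 315 + 40 × 1.5778 = 378.11 ms.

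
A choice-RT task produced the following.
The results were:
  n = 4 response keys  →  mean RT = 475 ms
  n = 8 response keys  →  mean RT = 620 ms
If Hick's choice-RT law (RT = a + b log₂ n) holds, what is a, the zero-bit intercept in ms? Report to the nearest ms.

185 ms

b = (RT₂ − RT₁)/(log₂ n₂ − log₂ n₁) = (620 − 475)/(3 − 2) = 145 ms/bit.
Intercept: a = 475 − 145·log₂(4) = 185.000 ms.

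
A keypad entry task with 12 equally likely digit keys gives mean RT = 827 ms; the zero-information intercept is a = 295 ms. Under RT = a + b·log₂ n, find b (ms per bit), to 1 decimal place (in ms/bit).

b = (827 − 295) / log₂(12) = 532 / 3.5850 = 148.398 ms/bit.

148.4 ms/bit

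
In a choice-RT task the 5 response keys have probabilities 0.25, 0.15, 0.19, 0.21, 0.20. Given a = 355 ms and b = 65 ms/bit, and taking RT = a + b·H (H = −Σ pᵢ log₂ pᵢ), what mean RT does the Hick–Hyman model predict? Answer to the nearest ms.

505 ms

Entropy contributions −pᵢ log₂ pᵢ: 0.5000, 0.4105, 0.4552, 0.4728, 0.4644; sum H = 2.3030 bits.
RT = a + bH = 355 + 65·2.3030 = 504.69 ms.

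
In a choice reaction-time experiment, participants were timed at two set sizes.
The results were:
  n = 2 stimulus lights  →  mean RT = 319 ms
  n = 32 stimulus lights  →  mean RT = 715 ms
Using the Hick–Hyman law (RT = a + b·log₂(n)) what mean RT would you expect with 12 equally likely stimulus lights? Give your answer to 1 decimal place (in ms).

Solve the two-equation system in a and b:
  b = (715 − 319) / (log₂ 32 − log₂ 2) = 396 / (5 − 1) = 99.000 ms/bit
  a = 319 − 99.000 × 1 = 220.000 ms
Then RT(12) = 220.000 + 99.000 × log₂ 12 = 220.000 + 99.000 × 3.5850 ≈ 574.911 ms.

574.9 ms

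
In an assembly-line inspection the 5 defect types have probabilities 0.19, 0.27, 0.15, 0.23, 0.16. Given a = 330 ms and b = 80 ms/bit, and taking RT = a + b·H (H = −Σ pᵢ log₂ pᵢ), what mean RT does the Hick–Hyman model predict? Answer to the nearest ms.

513 ms

H = 0.19·log₂(1/0.19) + 0.27·log₂(1/0.27) + 0.15·log₂(1/0.15) + 0.23·log₂(1/0.23) + 0.16·log₂(1/0.16) = 2.2865 bits.
RT = 330 + 80 × 2.2865 = 512.92 ms.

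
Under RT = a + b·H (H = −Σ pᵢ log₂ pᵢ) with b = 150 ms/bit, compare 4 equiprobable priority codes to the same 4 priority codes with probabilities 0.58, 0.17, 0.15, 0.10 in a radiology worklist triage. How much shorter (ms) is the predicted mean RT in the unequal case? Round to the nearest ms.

55 ms

The RT saving is b·ΔH. Equiprobable H₀ = log₂(4) = 2.0000 bits; with the given probabilities H = 1.6331 bits.
b·(H₀ − H) = 150 × (2.0000 − 1.6331) = 55.03 ms.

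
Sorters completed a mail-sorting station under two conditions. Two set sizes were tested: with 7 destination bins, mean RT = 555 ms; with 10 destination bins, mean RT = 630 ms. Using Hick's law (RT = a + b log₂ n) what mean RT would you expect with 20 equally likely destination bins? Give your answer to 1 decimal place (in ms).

Fit slope and intercept:
  b = (630 − 555) / (log₂ 10 − log₂ 7) = 75 / (3.3219 − 2.8074) = 145.752 ms/bit
  a = 555 − 145.752 × 2.8074 = 145.823 ms
Then RT(20) = 145.823 + 145.752 × log₂ 20 = 145.823 + 145.752 × 4.3219 ≈ 775.752 ms.

775.8 ms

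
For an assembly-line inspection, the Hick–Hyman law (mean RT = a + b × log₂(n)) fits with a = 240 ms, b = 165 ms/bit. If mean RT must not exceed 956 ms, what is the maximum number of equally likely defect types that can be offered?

Information budget: (956 − 240)/165 = 4.3394 bits, so n ≤ 2^4.3394 = 20.244 → at most 20.

20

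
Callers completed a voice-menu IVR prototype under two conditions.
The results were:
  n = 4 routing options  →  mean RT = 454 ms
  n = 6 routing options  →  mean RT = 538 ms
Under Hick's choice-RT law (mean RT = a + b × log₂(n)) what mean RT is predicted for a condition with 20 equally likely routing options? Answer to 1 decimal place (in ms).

RT is linear in log₂ n, so two points fix the line:
  b = (538 − 454) / (log₂ 6 − log₂ 4) = 84 / (2.5850 − 2) = 143.599 ms/bit
  a = 454 − 143.599 × 2 = 166.802 ms
Then RT(20) = 166.802 + 143.599 × log₂ 20 = 166.802 + 143.599 × 4.3219 ≈ 787.426 ms.

787.4 ms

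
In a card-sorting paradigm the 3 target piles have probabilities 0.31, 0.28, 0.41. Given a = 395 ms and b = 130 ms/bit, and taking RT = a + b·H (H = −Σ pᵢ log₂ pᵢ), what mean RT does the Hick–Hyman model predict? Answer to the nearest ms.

H = 0.31·log₂(1/0.31) + 0.28·log₂(1/0.28) + 0.41·log₂(1/0.41) = 1.5654 bits.
RT = 395 + 130 × 1.5654 = 598.50 ms.

599 ms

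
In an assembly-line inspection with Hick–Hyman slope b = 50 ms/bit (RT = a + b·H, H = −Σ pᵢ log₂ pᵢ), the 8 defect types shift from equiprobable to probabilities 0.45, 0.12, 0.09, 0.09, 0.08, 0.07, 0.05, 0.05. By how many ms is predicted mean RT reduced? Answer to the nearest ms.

Equiprobable entropy H₀ = log₂ 8 = 3.0000 bits.
Skewed entropy H = −Σ pᵢ log₂ pᵢ = 2.5030 bits.
ΔRT = b·(H₀ − H) = 50 × 0.4970 = 24.85 ms.

25 ms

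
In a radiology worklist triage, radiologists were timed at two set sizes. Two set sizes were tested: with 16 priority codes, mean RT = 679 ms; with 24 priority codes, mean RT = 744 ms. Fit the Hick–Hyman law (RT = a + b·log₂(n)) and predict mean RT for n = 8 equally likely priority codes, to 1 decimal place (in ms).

With log₂ n on the abscissa the relation is linear; from the two conditions:
  b = (744 − 679) / (log₂ 24 − log₂ 16) = 65 / (4.5850 − 4) = 111.118 ms/bit
  a = 679 − 111.118 × 4 = 234.527 ms
Then RT(8) = 234.527 + 111.118 × log₂ 8 = 234.527 + 111.118 × 3 ≈ 567.882 ms.

567.9 ms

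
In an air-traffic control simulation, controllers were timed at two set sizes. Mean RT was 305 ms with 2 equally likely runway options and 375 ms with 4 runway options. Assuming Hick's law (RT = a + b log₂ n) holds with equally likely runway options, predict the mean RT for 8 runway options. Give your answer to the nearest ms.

Solve the two-equation system in a and b:
  b = (375 − 305) / (log₂ 4 − log₂ 2) = 70 / (2 − 1) = 70 ms/bit
  a = 305 − 70 × 1 = 235 ms
Then RT(8) = 235 + 70 × log₂ 8 = 235 + 70 × 3 ≈ 445.000 ms.

445 ms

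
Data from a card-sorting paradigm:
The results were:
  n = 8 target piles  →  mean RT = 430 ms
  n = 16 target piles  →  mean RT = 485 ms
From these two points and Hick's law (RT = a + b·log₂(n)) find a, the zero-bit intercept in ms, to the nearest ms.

265 ms

The slope on a log₂ axis is (485 − 430) / (4 − 3) = 55 ms/bit.
a = RT₁ − b·log₂ n₁ = 430 − 55 × 3 = 265.000 ms.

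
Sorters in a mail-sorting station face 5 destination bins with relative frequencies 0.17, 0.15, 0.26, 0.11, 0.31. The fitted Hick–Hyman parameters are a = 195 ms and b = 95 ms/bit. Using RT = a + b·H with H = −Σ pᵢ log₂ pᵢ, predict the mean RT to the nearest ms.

H = 0.17·log₂(1/0.17) + 0.15·log₂(1/0.15) + 0.26·log₂(1/0.26) + 0.11·log₂(1/0.11) + 0.31·log₂(1/0.31) = 2.2245 bits.
RT = 195 + 95 × 2.2245 = 406.33 ms.

406 ms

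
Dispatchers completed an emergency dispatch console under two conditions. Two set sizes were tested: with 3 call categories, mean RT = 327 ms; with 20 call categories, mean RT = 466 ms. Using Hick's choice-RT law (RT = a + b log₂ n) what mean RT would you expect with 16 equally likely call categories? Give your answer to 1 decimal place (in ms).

With log₂ n on the abscissa the relation is linear; from the two conditions:
  b = (466 − 327) / (log₂ 20 − log₂ 3) = 139 / (4.3219 − 1.5850) = 50.786 ms/bit
  a = 327 − 50.786 × 1.5850 = 246.506 ms
Then RT(16) = 246.506 + 50.786 × log₂ 16 = 246.506 + 50.786 × 4 ≈ 449.651 ms.

449.7 ms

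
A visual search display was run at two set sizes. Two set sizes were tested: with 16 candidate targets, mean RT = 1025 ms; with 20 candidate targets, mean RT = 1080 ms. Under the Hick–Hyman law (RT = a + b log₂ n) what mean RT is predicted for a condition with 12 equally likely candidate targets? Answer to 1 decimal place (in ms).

954.1 ms

With log₂ n on the abscissa the relation is linear; from the two conditions:
  b = (1080 − 1025) / (log₂ 20 − log₂ 16) = 55 / (4.3219 − 4) = 170.846 ms/bit
  a = 1025 − 170.846 × 4 = 341.618 ms
Then RT(12) = 341.618 + 170.846 × log₂ 12 = 341.618 + 170.846 × 3.5850 ≈ 954.093 ms.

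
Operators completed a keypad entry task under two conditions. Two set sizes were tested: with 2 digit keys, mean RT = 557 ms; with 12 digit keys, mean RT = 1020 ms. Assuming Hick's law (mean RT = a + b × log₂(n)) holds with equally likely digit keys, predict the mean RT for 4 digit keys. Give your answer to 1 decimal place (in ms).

Fit slope and intercept:
  b = (1020 − 557) / (log₂ 12 − log₂ 2) = 463 / (3.5850 − 1) = 179.113 ms/bit
  a = 557 − 179.113 × 1 = 377.887 ms
Then RT(4) = 377.887 + 179.113 × log₂ 4 = 377.887 + 179.113 × 2 ≈ 736.113 ms.

736.1 ms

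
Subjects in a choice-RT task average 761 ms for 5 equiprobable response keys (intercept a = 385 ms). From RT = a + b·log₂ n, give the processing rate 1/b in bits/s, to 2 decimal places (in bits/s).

6.18 bits/s

Choice component = 761 − 385 = 376 ms over log₂(5) = 2.3219 bits.
b = 376 / 2.3219 = 161.934 ms/bit, so 1/b = 6.175 bits/s.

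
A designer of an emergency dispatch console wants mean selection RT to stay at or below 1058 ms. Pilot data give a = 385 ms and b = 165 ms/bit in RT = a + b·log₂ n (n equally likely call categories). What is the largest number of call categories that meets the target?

16

Set 385 + 165·log₂ n ≤ 1058 → log₂ n ≤ (1058 − 385)/165 = 4.0788.
So n ≤ 2^4.0788 = 16.898; the largest integer n is 16.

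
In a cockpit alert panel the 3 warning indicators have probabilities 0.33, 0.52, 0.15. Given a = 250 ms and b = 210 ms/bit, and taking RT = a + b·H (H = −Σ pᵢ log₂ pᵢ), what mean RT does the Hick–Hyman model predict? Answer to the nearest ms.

Entropy contributions −pᵢ log₂ pᵢ: 0.5278, 0.4906, 0.4105; sum H = 1.4289 bits.
RT = a + bH = 250 + 210·1.4289 = 550.08 ms.

550 ms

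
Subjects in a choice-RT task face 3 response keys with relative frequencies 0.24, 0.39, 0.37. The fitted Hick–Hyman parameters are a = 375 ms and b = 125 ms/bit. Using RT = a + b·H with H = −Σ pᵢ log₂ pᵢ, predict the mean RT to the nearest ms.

H = 0.24·log₂(1/0.24) + 0.39·log₂(1/0.39) + 0.37·log₂(1/0.37) = 1.5547 bits.
RT = 375 + 125 × 1.5547 = 569.33 ms.

569 ms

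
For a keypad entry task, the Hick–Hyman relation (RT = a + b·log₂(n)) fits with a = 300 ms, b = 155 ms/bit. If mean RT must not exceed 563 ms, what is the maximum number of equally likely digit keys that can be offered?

Set 300 + 155·log₂ n ≤ 563 → log₂ n ≤ (563 − 300)/155 = 1.6968.
So n ≤ 2^1.6968 = 3.242; the largest integer n is 3.

3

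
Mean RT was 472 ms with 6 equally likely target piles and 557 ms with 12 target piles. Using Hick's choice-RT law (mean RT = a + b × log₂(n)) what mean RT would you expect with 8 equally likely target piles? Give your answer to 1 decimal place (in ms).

Solve the two-equation system in a and b:
  b = (557 − 472) / (log₂ 12 − log₂ 6) = 85 / (3.5850 − 2.5850) = 85.000 ms/bit
  a = 472 − 85.000 × 2.5850 = 252.278 ms
Then RT(8) = 252.278 + 85.000 × log₂ 8 = 252.278 + 85.000 × 3 ≈ 507.278 ms.

507.3 ms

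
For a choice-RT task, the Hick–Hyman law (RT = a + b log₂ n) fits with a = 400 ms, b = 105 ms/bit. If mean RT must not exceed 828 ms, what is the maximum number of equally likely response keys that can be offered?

105·log₂ n ≤ 828 − 400 = 428, giving log₂ n ≤ 4.0762 and n ≤ 16.868. The largest whole number is 16.

16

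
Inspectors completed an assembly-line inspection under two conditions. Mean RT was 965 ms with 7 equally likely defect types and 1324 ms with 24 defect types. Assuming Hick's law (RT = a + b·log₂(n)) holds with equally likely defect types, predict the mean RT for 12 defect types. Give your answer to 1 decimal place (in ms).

1122.0 ms

Solve the two-equation system in a and b:
  b = (1324 − 965) / (log₂ 24 − log₂ 7) = 359 / (4.5850 − 2.8074) = 201.957 ms/bit
  a = 965 − 201.957 × 2.8074 = 398.035 ms
Then RT(12) = 398.035 + 201.957 × log₂ 12 = 398.035 + 201.957 × 3.5850 ≈ 1122.043 ms.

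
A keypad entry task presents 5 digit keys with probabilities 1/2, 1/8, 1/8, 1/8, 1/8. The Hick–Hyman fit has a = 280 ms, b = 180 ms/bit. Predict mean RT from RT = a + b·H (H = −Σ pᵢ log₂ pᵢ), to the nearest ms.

Each term −pᵢ log₂ pᵢ: 0.5·1 + 0.125·3 + 0.125·3 + 0.125·3 + 0.125·3; summed, H = 2.000 bits.
Mean RT = a + bH = 280 + 180·2.000 = 640.00 ms.

640 ms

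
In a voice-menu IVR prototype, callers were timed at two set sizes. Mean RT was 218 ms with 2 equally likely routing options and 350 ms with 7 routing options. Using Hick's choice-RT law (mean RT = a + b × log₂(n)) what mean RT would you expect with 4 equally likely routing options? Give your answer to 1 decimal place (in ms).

Solve the two-equation system in a and b:
  b = (350 − 218) / (log₂ 7 − log₂ 2) = 132 / (2.8074 − 1) = 73.035 ms/bit
  a = 218 − 73.035 × 1 = 144.965 ms
Then RT(4) = 144.965 + 73.035 × log₂ 4 = 144.965 + 73.035 × 2 ≈ 291.035 ms.

291.0 ms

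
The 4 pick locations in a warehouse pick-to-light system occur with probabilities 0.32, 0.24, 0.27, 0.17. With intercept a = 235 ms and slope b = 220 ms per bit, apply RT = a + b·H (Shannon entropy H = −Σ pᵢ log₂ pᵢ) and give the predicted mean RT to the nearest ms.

Entropy contributions −pᵢ log₂ pᵢ: 0.5260, 0.4941, 0.5100, 0.4346; sum H = 1.9648 bits.
RT = a + bH = 235 + 220·1.9648 = 667.25 ms.

667 ms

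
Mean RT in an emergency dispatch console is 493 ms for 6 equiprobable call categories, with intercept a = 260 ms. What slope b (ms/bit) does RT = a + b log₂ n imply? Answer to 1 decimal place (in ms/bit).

log₂(6) = 2.5850 bits.
b = (RT − a)/log₂ n = (493 − 260) / 2.5850 = 90.137 ms/bit.

90.1 ms/bit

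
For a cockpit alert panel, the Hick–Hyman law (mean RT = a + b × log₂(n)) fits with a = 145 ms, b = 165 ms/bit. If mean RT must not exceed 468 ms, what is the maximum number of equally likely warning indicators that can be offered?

3

Set 145 + 165·log₂ n ≤ 468 → log₂ n ≤ (468 − 145)/165 = 1.9576.
So n ≤ 2^1.9576 = 3.884; the largest integer n is 3.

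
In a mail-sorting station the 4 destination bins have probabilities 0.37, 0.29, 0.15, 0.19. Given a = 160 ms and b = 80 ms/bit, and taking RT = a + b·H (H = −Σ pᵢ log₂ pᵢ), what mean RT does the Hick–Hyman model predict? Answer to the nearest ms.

313 ms

H = 0.37·log₂(1/0.37) + 0.29·log₂(1/0.29) + 0.15·log₂(1/0.15) + 0.19·log₂(1/0.19) = 1.9144 bits.
RT = 160 + 80 × 1.9144 = 313.15 ms.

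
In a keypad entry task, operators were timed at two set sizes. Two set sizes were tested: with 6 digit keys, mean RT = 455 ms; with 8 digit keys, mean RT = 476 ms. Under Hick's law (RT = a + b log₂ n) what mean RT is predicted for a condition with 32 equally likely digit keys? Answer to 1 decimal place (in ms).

Solve the two-equation system in a and b:
  b = (476 − 455) / (log₂ 8 − log₂ 6) = 21 / (3 − 2.5850) = 50.598 ms/bit
  a = 455 − 50.598 × 2.5850 = 324.206 ms
Then RT(32) = 324.206 + 50.598 × log₂ 32 = 324.206 + 50.598 × 5 ≈ 577.196 ms.

577.2 ms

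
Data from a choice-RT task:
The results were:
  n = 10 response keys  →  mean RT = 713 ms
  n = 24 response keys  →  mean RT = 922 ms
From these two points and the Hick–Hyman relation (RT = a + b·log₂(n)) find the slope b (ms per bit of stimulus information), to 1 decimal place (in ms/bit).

Slope: b = (922 − 713) / (log₂ 24 − log₂ 10) = 209/1.2630 = 165.475 ms/bit.

165.5 ms/bit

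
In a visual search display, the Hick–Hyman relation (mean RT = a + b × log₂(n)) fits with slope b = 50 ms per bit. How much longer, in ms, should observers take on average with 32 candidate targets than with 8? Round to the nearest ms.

The intercept a cancels: ΔRT = b·(log₂ n₂ − log₂ n₁) = b·log₂(n₂/n₁).
log₂(32) − log₂(8) = log₂(32/8) = log₂(4) = 2.
ΔRT = 50 × 2.0000 = 100.000 ms.

100 ms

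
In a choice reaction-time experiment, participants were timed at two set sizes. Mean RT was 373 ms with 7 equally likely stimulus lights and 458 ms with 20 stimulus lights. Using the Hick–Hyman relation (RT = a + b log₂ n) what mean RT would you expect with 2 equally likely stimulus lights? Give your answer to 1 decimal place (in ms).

Fit slope and intercept:
  b = (458 − 373) / (log₂ 20 − log₂ 7) = 85 / (4.3219 − 2.8074) = 56.121 ms/bit
  a = 373 − 56.121 × 2.8074 = 215.447 ms
Then RT(2) = 215.447 + 56.121 × log₂ 2 = 215.447 + 56.121 × 1 ≈ 271.569 ms.

271.6 ms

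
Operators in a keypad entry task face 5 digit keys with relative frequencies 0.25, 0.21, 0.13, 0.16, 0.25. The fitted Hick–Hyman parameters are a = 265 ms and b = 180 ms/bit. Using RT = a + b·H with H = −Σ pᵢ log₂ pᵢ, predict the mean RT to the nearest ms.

675 ms

Entropy contributions −pᵢ log₂ pᵢ: 0.5000, 0.4728, 0.3826, 0.4230, 0.5000; sum H = 2.2785 bits.
RT = a + bH = 265 + 180·2.2785 = 675.13 ms.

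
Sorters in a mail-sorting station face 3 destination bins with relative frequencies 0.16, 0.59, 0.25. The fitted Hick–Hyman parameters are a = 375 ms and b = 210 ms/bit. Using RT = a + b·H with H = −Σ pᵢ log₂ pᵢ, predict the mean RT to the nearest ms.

H = 0.16·log₂(1/0.16) + 0.59·log₂(1/0.59) + 0.25·log₂(1/0.25) = 1.3721 bits.
RT = 375 + 210 × 1.3721 = 663.15 ms.

663 ms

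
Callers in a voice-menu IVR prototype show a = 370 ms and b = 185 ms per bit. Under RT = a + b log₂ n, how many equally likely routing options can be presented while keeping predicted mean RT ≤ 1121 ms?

185·log₂ n ≤ 1121 − 370 = 751, giving log₂ n ≤ 4.0595 and n ≤ 16.673. The largest whole number is 16.

16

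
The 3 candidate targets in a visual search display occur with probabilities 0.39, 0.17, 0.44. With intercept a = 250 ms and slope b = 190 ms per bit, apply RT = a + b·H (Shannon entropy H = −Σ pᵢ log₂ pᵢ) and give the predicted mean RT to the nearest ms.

H = 0.39·log₂(1/0.39) + 0.17·log₂(1/0.17) + 0.44·log₂(1/0.44) = 1.4855 bits.
RT = 250 + 190 × 1.4855 = 532.25 ms.

532 ms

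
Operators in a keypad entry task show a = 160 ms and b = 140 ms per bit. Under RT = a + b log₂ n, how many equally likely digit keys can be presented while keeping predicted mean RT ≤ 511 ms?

5

Set 160 + 140·log₂ n ≤ 511 → log₂ n ≤ (511 − 160)/140 = 2.5071.
So n ≤ 2^2.5071 = 5.685; the largest integer n is 5.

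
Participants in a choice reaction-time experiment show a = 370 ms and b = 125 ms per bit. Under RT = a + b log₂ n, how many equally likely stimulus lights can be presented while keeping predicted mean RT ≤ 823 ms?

12

125·log₂ n ≤ 823 − 370 = 453, giving log₂ n ≤ 3.6240 and n ≤ 12.329. The largest whole number is 12.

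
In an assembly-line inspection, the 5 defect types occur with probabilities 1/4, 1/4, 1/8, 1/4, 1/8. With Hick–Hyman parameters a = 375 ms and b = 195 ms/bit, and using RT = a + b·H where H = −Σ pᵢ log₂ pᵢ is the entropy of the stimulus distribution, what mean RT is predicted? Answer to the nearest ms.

814 ms

H = −Σ pᵢ log₂ pᵢ = 0.25·2 + 0.25·2 + 0.125·3 + 0.25·2 + 0.125·3 = 2.250 bits.
RT = 375 + 195 × 2.250 = 813.75 ms.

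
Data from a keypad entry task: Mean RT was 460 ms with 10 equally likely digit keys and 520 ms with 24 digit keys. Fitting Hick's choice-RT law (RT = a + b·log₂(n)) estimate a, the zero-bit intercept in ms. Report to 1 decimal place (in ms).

302.2 ms

The slope on a log₂ axis is (520 − 460) / (4.5850 − 3.3219) = 47.505 ms/bit.
Intercept: a = 460 − 47.505·log₂(10) = 302.193 ms.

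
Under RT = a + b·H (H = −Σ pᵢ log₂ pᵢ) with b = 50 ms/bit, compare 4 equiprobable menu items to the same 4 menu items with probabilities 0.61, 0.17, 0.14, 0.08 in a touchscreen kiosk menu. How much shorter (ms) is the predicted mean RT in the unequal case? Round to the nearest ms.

The RT saving is b·ΔH. Equiprobable H₀ = log₂(4) = 2.0000 bits; with the given probabilities H = 1.5582 bits.
b·(H₀ − H) = 50 × (2.0000 − 1.5582) = 22.09 ms.

22 ms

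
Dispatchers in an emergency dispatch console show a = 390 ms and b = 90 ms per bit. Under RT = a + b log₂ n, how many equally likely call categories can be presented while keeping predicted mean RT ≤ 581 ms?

4

Information budget: (581 − 390)/90 = 2.1222 bits, so n ≤ 2^2.1222 = 4.354 → at most 4.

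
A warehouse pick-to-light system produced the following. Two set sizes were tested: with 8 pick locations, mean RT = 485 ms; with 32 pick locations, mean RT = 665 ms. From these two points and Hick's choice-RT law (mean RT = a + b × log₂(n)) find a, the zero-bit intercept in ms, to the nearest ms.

b = (RT₂ − RT₁)/(log₂ n₂ − log₂ n₁) = (665 − 485)/(5 − 3) = 90 ms/bit.
a = RT₁ − b·log₂ n₁ = 485 − 90 × 3 = 215.000 ms.

215 ms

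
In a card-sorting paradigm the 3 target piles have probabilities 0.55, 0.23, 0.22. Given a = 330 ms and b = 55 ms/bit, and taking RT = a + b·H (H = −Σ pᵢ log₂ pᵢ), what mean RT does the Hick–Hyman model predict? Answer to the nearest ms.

Entropy contributions −pᵢ log₂ pᵢ: 0.4744, 0.4877, 0.4806; sum H = 1.4426 bits.
RT = a + bH = 330 + 55·1.4426 = 409.34 ms.

409 ms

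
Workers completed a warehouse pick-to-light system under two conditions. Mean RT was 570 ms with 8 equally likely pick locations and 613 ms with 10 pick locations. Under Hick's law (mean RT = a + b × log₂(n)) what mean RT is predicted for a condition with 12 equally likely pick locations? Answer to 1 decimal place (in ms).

Fit slope and intercept:
  b = (613 − 570) / (log₂ 10 − log₂ 8) = 43 / (3.3219 − 3) = 133.570 ms/bit
  a = 570 − 133.570 × 3 = 169.289 ms
Then RT(12) = 169.289 + 133.570 × log₂ 12 = 169.289 + 133.570 × 3.5850 ≈ 648.134 ms.

648.1 ms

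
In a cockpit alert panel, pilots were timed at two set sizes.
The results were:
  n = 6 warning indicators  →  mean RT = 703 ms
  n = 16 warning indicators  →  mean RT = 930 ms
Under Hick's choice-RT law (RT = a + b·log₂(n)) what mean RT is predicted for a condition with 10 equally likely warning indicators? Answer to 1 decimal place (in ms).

RT is linear in log₂ n, so two points fix the line:
  b = (930 − 703) / (log₂ 16 − log₂ 6) = 227 / (4 − 2.5850) = 160.420 ms/bit
  a = 703 − 160.420 × 2.5850 = 288.321 ms
Then RT(10) = 288.321 + 160.420 × log₂ 10 = 288.321 + 160.420 × 3.3219 ≈ 821.224 ms.

821.2 ms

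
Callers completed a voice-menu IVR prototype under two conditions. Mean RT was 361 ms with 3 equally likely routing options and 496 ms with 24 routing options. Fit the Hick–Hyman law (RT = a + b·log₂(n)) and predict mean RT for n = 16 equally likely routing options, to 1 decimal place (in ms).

469.7 ms

With log₂ n on the abscissa the relation is linear; from the two conditions:
  b = (496 − 361) / (log₂ 24 − log₂ 3) = 135 / (4.5850 − 1.5850) = 45.000 ms/bit
  a = 361 − 45.000 × 1.5850 = 289.677 ms
Then RT(16) = 289.677 + 45.000 × log₂ 16 = 289.677 + 45.000 × 4 ≈ 469.677 ms.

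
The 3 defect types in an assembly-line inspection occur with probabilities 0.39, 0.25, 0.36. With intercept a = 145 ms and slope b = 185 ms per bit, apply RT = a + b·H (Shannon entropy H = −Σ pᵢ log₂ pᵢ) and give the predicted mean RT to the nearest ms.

Entropy contributions −pᵢ log₂ pᵢ: 0.5298, 0.5000, 0.5306; sum H = 1.5604 bits.
RT = a + bH = 145 + 185·1.5604 = 433.68 ms.

434 ms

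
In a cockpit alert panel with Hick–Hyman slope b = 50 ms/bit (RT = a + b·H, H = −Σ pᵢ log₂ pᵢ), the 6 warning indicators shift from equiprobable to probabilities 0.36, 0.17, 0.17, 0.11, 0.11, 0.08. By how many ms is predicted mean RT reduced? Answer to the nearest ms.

Equiprobable entropy H₀ = log₂ 6 = 2.5850 bits.
Skewed entropy H = −Σ pᵢ log₂ pᵢ = 2.3919 bits.
ΔRT = b·(H₀ − H) = 50 × 0.1931 = 9.65 ms.

10 ms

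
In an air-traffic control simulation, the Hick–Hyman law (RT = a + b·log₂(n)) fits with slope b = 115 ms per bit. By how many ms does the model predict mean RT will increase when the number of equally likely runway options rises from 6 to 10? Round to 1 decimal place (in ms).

ΔRT = (a + b log₂ n₂) − (a + b log₂ n₁) = b·(log₂ n₂ − log₂ n₁).
log₂(10) − log₂(6) = 3.3219 − 2.5850 = 0.7370.
ΔRT = 115 × 0.7370 = 84.751 ms.

84.8 ms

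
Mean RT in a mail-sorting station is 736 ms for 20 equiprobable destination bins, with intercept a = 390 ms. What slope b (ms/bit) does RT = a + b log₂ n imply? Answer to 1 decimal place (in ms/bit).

log₂(20) = 4.3219 bits.
b = (RT − a)/log₂ n = (736 − 390) / 4.3219 = 80.057 ms/bit.

80.1 ms/bit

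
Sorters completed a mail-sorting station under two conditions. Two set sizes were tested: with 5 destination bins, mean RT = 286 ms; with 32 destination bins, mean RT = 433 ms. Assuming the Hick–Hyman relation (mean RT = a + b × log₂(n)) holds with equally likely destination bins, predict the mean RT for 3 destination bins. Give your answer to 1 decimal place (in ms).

245.5 ms

Solve the two-equation system in a and b:
  b = (433 − 286) / (log₂ 32 − log₂ 5) = 147 / (5 − 2.3219) = 54.890 ms/bit
  a = 286 − 54.890 × 2.3219 = 158.549 ms
Then RT(3) = 158.549 + 54.890 × log₂ 3 = 158.549 + 54.890 × 1.5850 ≈ 245.548 ms.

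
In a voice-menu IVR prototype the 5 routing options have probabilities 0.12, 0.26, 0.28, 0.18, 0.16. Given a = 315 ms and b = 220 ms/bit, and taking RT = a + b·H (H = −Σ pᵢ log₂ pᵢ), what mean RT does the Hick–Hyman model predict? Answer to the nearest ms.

811 ms

Entropy contributions −pᵢ log₂ pᵢ: 0.3671, 0.5053, 0.5142, 0.4453, 0.4230; sum H = 2.2549 bits.
RT = a + bH = 315 + 220·2.2549 = 811.08 ms.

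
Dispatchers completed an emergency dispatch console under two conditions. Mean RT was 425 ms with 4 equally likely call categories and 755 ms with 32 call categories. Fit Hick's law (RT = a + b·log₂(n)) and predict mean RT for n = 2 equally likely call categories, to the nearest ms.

Fit slope and intercept:
  b = (755 − 425) / (log₂ 32 − log₂ 4) = 330 / (5 − 2) = 110 ms/bit
  a = 425 − 110 × 2 = 205 ms
Then RT(2) = 205 + 110 × log₂ 2 = 205 + 110 × 1 ≈ 315.000 ms.

315 ms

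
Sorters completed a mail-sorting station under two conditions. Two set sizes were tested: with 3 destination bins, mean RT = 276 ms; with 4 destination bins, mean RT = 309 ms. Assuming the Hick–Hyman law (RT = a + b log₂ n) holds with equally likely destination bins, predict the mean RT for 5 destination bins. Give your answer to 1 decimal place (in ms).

RT is linear in log₂ n, so two points fix the line:
  b = (309 − 276) / (log₂ 4 − log₂ 3) = 33 / (2 − 1.5850) = 79.511 ms/bit
  a = 276 − 79.511 × 1.5850 = 149.978 ms
Then RT(5) = 149.978 + 79.511 × log₂ 5 = 149.978 + 79.511 × 2.3219 ≈ 334.597 ms.

334.6 ms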